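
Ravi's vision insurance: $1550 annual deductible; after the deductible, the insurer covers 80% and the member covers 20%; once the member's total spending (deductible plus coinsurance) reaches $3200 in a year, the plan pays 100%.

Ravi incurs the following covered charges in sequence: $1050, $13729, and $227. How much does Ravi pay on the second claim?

$2150

Claim 1 — $1050: entire amount goes to the deductible. Member pays $1050; OOP now $1050.
Claim 2 — $13729: $500 finishes the deductible; $13229 goes to coinsurance; 20% of $13229 = $2645.80. Together that's $500 + $2645.80 = $3145.80. Adding that to $1050 gives $4195.80, past the $3200 cap; member pays only $3200 − $1050 = $2150.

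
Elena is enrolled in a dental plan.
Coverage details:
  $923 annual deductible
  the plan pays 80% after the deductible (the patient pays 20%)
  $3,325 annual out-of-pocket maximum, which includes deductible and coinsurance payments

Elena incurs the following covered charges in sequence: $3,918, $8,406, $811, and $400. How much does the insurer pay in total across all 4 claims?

Bill 1, $3,918: deductible takes $923, $2,995 remains; 20% of $2,995 = $599. Cost to patient: $1,522. OOP to date $1,522. Insurer: $3,918 − $1,522 = $2,396.
Bill 2, $8,406: 20% coinsurance on $8,406 = $1,681.20. Cost to patient: $1,681.20. OOP to date $3,203.20. Plan pays $8,406 − $1,681.20 = $6,724.80.
Bill 3, $811: deductible already satisfied, so patient's share is 20% × $811 = $162.20. Adding that to $3,203.20 gives $3,365.40, past the $3,325 cap; patient pays only $3,325 − $3,203.20 = $121.80. Plan pays $811 − $121.80 = $689.20.
Bill 4, $400: deductible already satisfied, so patient's share is 20% × $400 = $80. Adding that to $3,325 gives $3,405, past the $3,325 cap; patient pays only $3,325 − $3,325 = $0. Insurer: $400 − $0 = $400.
Insurer total = bills − patient's total = $13,535 − $3,325 = $10,210.

$10,210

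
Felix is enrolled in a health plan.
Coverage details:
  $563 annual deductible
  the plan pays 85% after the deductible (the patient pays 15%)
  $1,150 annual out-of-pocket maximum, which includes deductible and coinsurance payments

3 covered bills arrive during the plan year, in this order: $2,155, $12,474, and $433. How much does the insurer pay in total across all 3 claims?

$13,912

Claim 1 — $2,155: $563 to deductible, leaving $1,592; 15% of $1,592 = $238.80. Cost to patient: $801.80. OOP to date $801.80. Plan pays $2,155 − $801.80 = $1,353.20.
Claim 2 — $12,474: deductible met; 15% of $12,474 = $1,871.10. Adding that to $801.80 gives $2,672.90, past the $1,150 cap; patient pays only $1,150 − $801.80 = $348.20. Insurer: $12,474 − $348.20 = $12,125.80.
Claim 3 — $433: deductible already satisfied, so patient's share is 15% × $433 = $64.95. That would push OOP to $1,214.95, over the $1,150 cap, so patient pays $1,150 − $1,150 = $0. Insurer: $433 − $0 = $433.
Insurer total: $1,353.20 + $12,125.80 + $433 = $13,912.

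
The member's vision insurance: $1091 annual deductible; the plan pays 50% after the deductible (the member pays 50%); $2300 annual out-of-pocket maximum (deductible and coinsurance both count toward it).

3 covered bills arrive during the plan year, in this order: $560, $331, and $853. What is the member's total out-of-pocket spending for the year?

$1417.50

Bill 1, $560: entire amount goes to the deductible. Cost to member: $560. OOP to date $560.
Bill 2, $331: fully absorbed by the deductible. Cost to member: $331. OOP to date $891.
Bill 3, $853: $200 finishes the deductible; $653 goes to coinsurance; member's 50% is $326.50. Cost to member: $526.50. OOP to date $1417.50.
Total paid by the member: $560 + $331 + $526.50 = $1417.50.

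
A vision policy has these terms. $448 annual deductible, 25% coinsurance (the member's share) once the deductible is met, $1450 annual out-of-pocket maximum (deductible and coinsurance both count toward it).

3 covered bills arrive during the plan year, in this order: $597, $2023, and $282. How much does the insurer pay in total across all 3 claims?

$1840.50

#1 ($597): deductible takes $448, $149 remains; 25% of $149 = $37.25. Member pays $485.25; OOP now $485.25. Insurer: $597 − $485.25 = $111.75.
#2 ($2023): deductible already satisfied, so member's share is 25% × $2023 = $505.75. Cost to member: $505.75. OOP to date $991. Plan pays $2023 − $505.75 = $1517.25.
#3 ($282): deductible met; 25% of $282 = $70.50. Member pays $70.50; OOP now $1061.50. Insurer: $282 − $70.50 = $211.50.
Insurer total = bills − member's total = $2902 − $1061.50 = $1840.50.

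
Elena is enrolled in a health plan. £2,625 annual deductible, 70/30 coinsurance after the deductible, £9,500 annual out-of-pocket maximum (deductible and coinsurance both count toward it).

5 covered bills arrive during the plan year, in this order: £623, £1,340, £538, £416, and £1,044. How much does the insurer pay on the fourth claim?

£204.40

Bill 1, £623: all of it applies to the deductible. Cost to patient: £623. OOP to date £623. Plan pays £623 − £623 = £0.
Bill 2, £1,340: fully absorbed by the deductible. Patient pays £1,340; OOP now £1,963. Plan pays £1,340 − £1,340 = £0.
Bill 3, £538: fully absorbed by the deductible. Patient owes £538 (running OOP £2,501). Plan pays £538 − £538 = £0.
Bill 4, £416: deductible takes £124, £292 remains; 30% of £292 = £87.60. Patient owes £211.60 (running OOP £2,712.60). Plan pays £416 − £211.60 = £204.40.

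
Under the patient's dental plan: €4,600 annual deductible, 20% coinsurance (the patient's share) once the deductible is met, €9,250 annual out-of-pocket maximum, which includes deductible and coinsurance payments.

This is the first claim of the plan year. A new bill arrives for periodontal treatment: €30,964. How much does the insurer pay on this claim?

€21,714

Deductible not yet touched, so the first €4,600 of the bill goes to the deductible.
The remaining €26,364 (= €30,964 − €4,600) moves to coinsurance.
Coinsurance: €26,364 × 20% = €5,272.80.
Patient responsibility before any cap: €4,600 + €5,272.80 = €9,872.80.
Year-to-date out-of-pocket would reach €0 + €9,872.80 = €9,872.80, above the €9,250 maximum, so the patient pays only €9,250 − €0 = €9,250.
The insurer covers the remainder: €30,964 − €9,250 = €21,714.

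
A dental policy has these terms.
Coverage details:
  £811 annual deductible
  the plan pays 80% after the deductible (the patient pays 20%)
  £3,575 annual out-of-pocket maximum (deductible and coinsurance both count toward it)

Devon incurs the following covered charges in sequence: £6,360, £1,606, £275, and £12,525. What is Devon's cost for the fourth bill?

Claim 1 — £6,360: £811 finishes the deductible; £5,549 goes to coinsurance; coinsurance £5,549 × 20% = £1,109.80. Patient pays £1,920.80; OOP now £1,920.80.
Claim 2 — £1,606: 20% coinsurance on £1,606 = £321.20. Cost to patient: £321.20. OOP to date £2,242.
Claim 3 — £275: deductible met; 20% of £275 = £55. Patient owes £55 (running OOP £2,297).
Claim 4 — £12,525: 20% coinsurance on £12,525 = £2,505. Adding that to £2,297 gives £4,802, past the £3,575 cap; patient pays only £3,575 − £2,297 = £1,278.

£1,278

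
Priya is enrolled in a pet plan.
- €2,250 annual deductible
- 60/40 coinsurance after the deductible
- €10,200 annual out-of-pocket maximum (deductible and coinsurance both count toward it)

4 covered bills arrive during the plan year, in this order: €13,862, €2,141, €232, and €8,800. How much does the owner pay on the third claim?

€92.80

Bill 1, €13,862: €2,250 finishes the deductible; €11,612 goes to coinsurance; 40% of €11,612 = €4,644.80. Owner owes €6,894.80 (running OOP €6,894.80).
Bill 2, €2,141: deductible met; 40% of €2,141 = €856.40. Cost to owner: €856.40. OOP to date €7,751.20.
Bill 3, €232: deductible already satisfied, so owner's share is 40% × €232 = €92.80. Cost to owner: €92.80. OOP to date €7,844.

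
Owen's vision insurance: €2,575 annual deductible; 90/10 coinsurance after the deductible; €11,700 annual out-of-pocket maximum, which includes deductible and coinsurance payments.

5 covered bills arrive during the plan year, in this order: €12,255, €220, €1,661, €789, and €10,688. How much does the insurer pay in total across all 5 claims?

Claim 1 — €12,255: deductible takes €2,575, €9,680 remains; member's 10% is €968. Member owes €3,543 (running OOP €3,543). Plan pays €12,255 − €3,543 = €8,712.
Claim 2 — €220: 10% coinsurance on €220 = €22. Member pays €22; OOP now €3,565. Plan pays €220 − €22 = €198.
Claim 3 — €1,661: 10% coinsurance on €1,661 = €166.10. Member owes €166.10 (running OOP €3,731.10). Insurer: €1,661 − €166.10 = €1,494.90.
Claim 4 — €789: deductible met; 10% of €789 = €78.90. Cost to member: €78.90. OOP to date €3,810. Insurer: €789 − €78.90 = €710.10.
Claim 5 — €10,688: 10% coinsurance on €10,688 = €1,068.80. Member owes €1,068.80 (running OOP €4,878.80). Plan pays €10,688 − €1,068.80 = €9,619.20.
Insurer total = bills − member's total = €25,613 − €4,878.80 = €20,734.20.

€20,734.20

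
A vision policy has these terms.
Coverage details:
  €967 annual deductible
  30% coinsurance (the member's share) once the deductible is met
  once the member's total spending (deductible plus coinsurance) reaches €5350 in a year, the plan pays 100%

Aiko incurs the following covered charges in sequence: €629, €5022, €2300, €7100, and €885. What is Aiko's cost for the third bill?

Claim 1 — €629: all of it applies to the deductible. Cost to member: €629. OOP to date €629.
Claim 2 — €5022: deductible takes €338, €4684 remains; member's 30% is €1405.20. Member owes €1743.20 (running OOP €2372.20).
Claim 3 — €2300: deductible already satisfied, so member's share is 30% × €2300 = €690. Cost to member: €690. OOP to date €3062.20.

€690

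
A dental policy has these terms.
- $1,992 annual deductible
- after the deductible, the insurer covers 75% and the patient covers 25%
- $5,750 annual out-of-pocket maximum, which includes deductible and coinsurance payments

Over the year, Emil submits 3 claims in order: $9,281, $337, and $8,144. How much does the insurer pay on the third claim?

$6,292.50

Bill 1, $9,281: deductible takes $1,992, $7,289 remains; patient's 25% is $1,822.25. Patient pays $3,814.25; OOP now $3,814.25. Plan pays $9,281 − $3,814.25 = $5,466.75.
Bill 2, $337: deductible met; 25% of $337 = $84.25. Patient owes $84.25 (running OOP $3,898.50). Insurer: $337 − $84.25 = $252.75.
Bill 3, $8,144: deductible met; 25% of $8,144 = $2,036. OOP would hit $5,934.50 > $5,750, so the cap limits the patient to $5,750 − $3,898.50 = $1,851.50. Insurer: $8,144 − $1,851.50 = $6,292.50.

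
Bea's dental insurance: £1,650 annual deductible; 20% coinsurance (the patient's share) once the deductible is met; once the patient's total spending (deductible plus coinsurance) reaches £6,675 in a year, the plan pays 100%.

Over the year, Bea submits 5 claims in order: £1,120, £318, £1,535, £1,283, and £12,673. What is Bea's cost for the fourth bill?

Claim 1 (£1,120): entire amount goes to the deductible. Patient owes £1,120 (running OOP £1,120).
Claim 2 (£318): all of it applies to the deductible. Patient pays £318; OOP now £1,438.
Claim 3 (£1,535): £212 to deductible, leaving £1,323; patient's 20% is £264.60. Patient owes £476.60 (running OOP £1,914.60).
Claim 4 (£1,283): deductible already satisfied, so patient's share is 20% × £1,283 = £256.60. Patient owes £256.60 (running OOP £2,171.20).

£256.60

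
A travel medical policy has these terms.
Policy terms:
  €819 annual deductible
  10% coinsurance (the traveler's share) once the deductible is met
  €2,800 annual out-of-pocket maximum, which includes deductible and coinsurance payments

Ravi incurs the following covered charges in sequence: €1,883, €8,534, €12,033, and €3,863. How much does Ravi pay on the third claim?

#1 (€1,883): €819 finishes the deductible; €1,064 goes to coinsurance; coinsurance €1,064 × 10% = €106.40. Cost to traveler: €925.40. OOP to date €925.40.
#2 (€8,534): deductible met; 10% of €8,534 = €853.40. Cost to traveler: €853.40. OOP to date €1,778.80.
#3 (€12,033): deductible already satisfied, so traveler's share is 10% × €12,033 = €1,203.30. Adding that to €1,778.80 gives €2,982.10, past the €2,800 cap; traveler pays only €2,800 − €1,778.80 = €1,021.20.

€1,021.20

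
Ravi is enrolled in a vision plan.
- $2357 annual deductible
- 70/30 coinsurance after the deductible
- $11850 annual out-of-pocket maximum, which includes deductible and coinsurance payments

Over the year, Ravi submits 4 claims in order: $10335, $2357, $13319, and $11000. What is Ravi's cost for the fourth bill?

#1 ($10335): $2357 to deductible, leaving $7978; 30% of $7978 = $2393.40. Cost to member: $4750.40. OOP to date $4750.40.
#2 ($2357): deductible already satisfied, so member's share is 30% × $2357 = $707.10. Member pays $707.10; OOP now $5457.50.
#3 ($13319): deductible already satisfied, so member's share is 30% × $13319 = $3995.70. Member owes $3995.70 (running OOP $9453.20).
#4 ($11000): 30% coinsurance on $11000 = $3300. That would push OOP to $12753.20, over the $11850 cap, so member pays $11850 − $9453.20 = $2396.80.

$2396.80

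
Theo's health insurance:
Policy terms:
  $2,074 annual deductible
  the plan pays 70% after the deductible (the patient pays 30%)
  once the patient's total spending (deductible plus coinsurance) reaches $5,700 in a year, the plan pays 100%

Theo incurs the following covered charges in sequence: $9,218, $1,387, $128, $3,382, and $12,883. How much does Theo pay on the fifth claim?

Claim 1 ($9,218): deductible takes $2,074, $7,144 remains; coinsurance $7,144 × 30% = $2,143.20. Patient pays $4,217.20; OOP now $4,217.20.
Claim 2 ($1,387): deductible already satisfied, so patient's share is 30% × $1,387 = $416.10. Patient pays $416.10; OOP now $4,633.30.
Claim 3 ($128): deductible met; 30% of $128 = $38.40. Patient pays $38.40; OOP now $4,671.70.
Claim 4 ($3,382): 30% coinsurance on $3,382 = $1,014.60. Patient owes $1,014.60 (running OOP $5,686.30).
Claim 5 ($12,883): 30% coinsurance on $12,883 = $3,864.90. That would push OOP to $9,551.20, over the $5,700 cap, so patient pays $5,700 − $5,686.30 = $13.70.

$13.70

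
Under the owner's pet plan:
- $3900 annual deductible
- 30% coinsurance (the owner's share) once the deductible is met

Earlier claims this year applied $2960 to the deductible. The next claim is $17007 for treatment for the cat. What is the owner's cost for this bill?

$5760.10

Deductible still to meet: $3900 − $2960 = $940.
After the $940 deductible portion, $17007 − $940 = $16067 is subject to coinsurance.
Owner's 30% share of $16067 is $4820.10.
Owner responsibility: $940 + $4820.10 = $5760.10.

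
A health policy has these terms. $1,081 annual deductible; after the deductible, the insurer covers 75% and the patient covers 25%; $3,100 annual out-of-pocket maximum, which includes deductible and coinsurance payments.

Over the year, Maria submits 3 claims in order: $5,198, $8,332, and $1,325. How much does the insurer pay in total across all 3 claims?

$11,755

#1 ($5,198): $1,081 finishes the deductible; $4,117 goes to coinsurance; 25% of $4,117 = $1,029.25. Patient pays $2,110.25; OOP now $2,110.25. Plan pays $5,198 − $2,110.25 = $3,087.75.
#2 ($8,332): 25% coinsurance on $8,332 = $2,083. OOP would hit $4,193.25 > $3,100, so the cap limits the patient to $3,100 − $2,110.25 = $989.75. Insurer: $8,332 − $989.75 = $7,342.25.
#3 ($1,325): 25% coinsurance on $1,325 = $331.25. OOP would hit $3,431.25 > $3,100, so the cap limits the patient to $3,100 − $3,100 = $0. Plan pays $1,325 − $0 = $1,325.
Insurer total: $3,087.75 + $7,342.25 + $1,325 = $11,755.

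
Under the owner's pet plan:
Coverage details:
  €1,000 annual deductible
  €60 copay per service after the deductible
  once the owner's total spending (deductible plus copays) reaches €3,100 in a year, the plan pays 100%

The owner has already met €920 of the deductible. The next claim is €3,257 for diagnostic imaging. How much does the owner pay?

€920 of the €1,000 deductible is already met, leaving €80.
After the €80 deductible portion, €3,257 − €80 = €3,177 is subject to the copay.
Copay on this service: €60.
Owner responsibility before any cap: €80 + €60 = €140.
Total out-of-pocket so far would be €920 + €140 = €1,060, below the €3,100 cap — no reduction.

€140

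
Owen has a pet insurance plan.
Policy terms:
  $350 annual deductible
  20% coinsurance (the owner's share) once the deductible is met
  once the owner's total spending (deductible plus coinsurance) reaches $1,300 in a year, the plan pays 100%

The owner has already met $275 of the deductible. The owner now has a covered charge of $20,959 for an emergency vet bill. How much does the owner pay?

$1,025

$275 of the $350 deductible is already met, leaving $75.
That leaves $20,959 − $75 = $20,884 for coinsurance.
20% of $20,884 = $4,176.80 falls to the owner.
Owner responsibility before any cap: $75 + $4,176.80 = $4,251.80.
Adding $4,251.80 to the $275 already spent would give $4,526.80, which exceeds the $1,300 cap; the owner pays just $1,300 − $275 = $1,025.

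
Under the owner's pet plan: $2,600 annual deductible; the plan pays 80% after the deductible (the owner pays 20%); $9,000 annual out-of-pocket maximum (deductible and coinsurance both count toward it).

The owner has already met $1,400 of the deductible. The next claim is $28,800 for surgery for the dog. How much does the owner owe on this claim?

Remaining deductible: $2,600 − $1,400 = $1,200.
The remaining $27,600 (= $28,800 − $1,200) moves to coinsurance.
20% of $27,600 = $5,520 falls to the owner.
That puts the owner's cost at $1,200 + $5,520 = $6,720 before any cap.
Total out-of-pocket so far would be $1,400 + $6,720 = $8,120, below the $9,000 cap — no reduction.

$6,720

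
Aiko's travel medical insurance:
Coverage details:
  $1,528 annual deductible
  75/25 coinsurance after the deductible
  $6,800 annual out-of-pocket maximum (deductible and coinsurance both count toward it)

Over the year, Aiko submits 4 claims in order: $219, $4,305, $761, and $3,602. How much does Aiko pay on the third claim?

$190.25

Claim 1 — $219: all of it applies to the deductible. Traveler pays $219; OOP now $219.
Claim 2 — $4,305: deductible takes $1,309, $2,996 remains; traveler's 25% is $749. Traveler pays $2,058; OOP now $2,277.
Claim 3 — $761: deductible met; 25% of $761 = $190.25. Traveler owes $190.25 (running OOP $2,467.25).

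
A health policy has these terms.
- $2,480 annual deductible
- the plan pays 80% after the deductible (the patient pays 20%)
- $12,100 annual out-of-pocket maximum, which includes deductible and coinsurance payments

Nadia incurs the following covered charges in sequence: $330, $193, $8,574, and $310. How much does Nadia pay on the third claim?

Bill 1, $330: fully absorbed by the deductible. Patient pays $330; OOP now $330.
Bill 2, $193: entire amount goes to the deductible. Cost to patient: $193. OOP to date $523.
Bill 3, $8,574: deductible takes $1,957, $6,617 remains; patient's 20% is $1,323.40. Patient pays $3,280.40; OOP now $3,803.40.

$3,280.40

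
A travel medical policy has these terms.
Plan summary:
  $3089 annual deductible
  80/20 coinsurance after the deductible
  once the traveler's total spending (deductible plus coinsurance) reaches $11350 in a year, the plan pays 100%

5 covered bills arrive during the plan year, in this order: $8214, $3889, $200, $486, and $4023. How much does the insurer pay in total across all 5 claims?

Claim 1 ($8214): $3089 finishes the deductible; $5125 goes to coinsurance; coinsurance $5125 × 20% = $1025. Traveler pays $4114; OOP now $4114. Insurer: $8214 − $4114 = $4100.
Claim 2 ($3889): deductible already satisfied, so traveler's share is 20% × $3889 = $777.80. Traveler pays $777.80; OOP now $4891.80. Insurer: $3889 − $777.80 = $3111.20.
Claim 3 ($200): 20% coinsurance on $200 = $40. Cost to traveler: $40. OOP to date $4931.80. Plan pays $200 − $40 = $160.
Claim 4 ($486): deductible met; 20% of $486 = $97.20. Cost to traveler: $97.20. OOP to date $5029. Insurer: $486 − $97.20 = $388.80.
Claim 5 ($4023): deductible already satisfied, so traveler's share is 20% × $4023 = $804.60. Cost to traveler: $804.60. OOP to date $5833.60. Insurer: $4023 − $804.60 = $3218.40.
Insurer total = bills − traveler's total = $16812 − $5833.60 = $10978.40.

$10978.40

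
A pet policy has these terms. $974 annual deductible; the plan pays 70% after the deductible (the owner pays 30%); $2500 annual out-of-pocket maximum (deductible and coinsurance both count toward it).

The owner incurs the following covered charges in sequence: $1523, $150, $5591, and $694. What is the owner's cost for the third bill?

$1316.30

Claim 1 ($1523): $974 to deductible, leaving $549; coinsurance $549 × 30% = $164.70. Owner pays $1138.70; OOP now $1138.70.
Claim 2 ($150): deductible already satisfied, so owner's share is 30% × $150 = $45. Cost to owner: $45. OOP to date $1183.70.
Claim 3 ($5591): deductible already satisfied, so owner's share is 30% × $5591 = $1677.30. Adding that to $1183.70 gives $2861, past the $2500 cap; owner pays only $2500 − $1183.70 = $1316.30.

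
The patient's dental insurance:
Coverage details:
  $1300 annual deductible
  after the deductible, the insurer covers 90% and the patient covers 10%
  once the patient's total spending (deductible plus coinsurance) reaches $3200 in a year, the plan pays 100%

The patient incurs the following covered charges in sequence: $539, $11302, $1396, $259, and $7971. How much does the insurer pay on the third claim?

$1256.40

Claim 1 — $539: all of it applies to the deductible. Patient pays $539; OOP now $539. Plan pays $539 − $539 = $0.
Claim 2 — $11302: $761 to deductible, leaving $10541; coinsurance $10541 × 10% = $1054.10. Patient owes $1815.10 (running OOP $2354.10). Insurer: $11302 − $1815.10 = $9486.90.
Claim 3 — $1396: 10% coinsurance on $1396 = $139.60. Patient pays $139.60; OOP now $2493.70. Plan pays $1396 − $139.60 = $1256.40.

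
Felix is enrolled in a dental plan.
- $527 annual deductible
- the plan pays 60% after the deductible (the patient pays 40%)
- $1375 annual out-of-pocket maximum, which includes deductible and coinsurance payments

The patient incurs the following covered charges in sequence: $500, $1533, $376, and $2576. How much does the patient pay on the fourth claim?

$95.20

#1 ($500): entire amount goes to the deductible. Patient pays $500; OOP now $500.
#2 ($1533): $27 to deductible, leaving $1506; 40% of $1506 = $602.40. Patient pays $629.40; OOP now $1129.40.
#3 ($376): 40% coinsurance on $376 = $150.40. Patient pays $150.40; OOP now $1279.80.
#4 ($2576): deductible met; 40% of $2576 = $1030.40. That would push OOP to $2310.20, over the $1375 cap, so patient pays $1375 − $1279.80 = $95.20.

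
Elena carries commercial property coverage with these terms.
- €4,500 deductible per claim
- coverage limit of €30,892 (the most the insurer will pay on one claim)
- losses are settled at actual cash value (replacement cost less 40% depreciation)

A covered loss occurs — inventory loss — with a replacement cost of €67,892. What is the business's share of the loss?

Actual cash value after 40% depreciation: €67,892 × 60% = €40,735.20.
Less the €4,500 deductible: €40,735.20 − €4,500 = €36,235.20.
The €30,892 per-incident cap binds; insurer pays €30,892.
The business bears the rest of the original loss: €67,892 − €30,892 = €37,000.

€37,000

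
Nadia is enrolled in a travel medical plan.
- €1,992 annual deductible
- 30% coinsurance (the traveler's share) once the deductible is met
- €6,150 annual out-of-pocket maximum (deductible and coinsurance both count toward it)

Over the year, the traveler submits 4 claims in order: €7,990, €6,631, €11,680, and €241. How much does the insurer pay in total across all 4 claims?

Claim 1 (€7,990): €1,992 to deductible, leaving €5,998; traveler's 30% is €1,799.40. Traveler pays €3,791.40; OOP now €3,791.40. Insurer: €7,990 − €3,791.40 = €4,198.60.
Claim 2 (€6,631): 30% coinsurance on €6,631 = €1,989.30. Traveler pays €1,989.30; OOP now €5,780.70. Plan pays €6,631 − €1,989.30 = €4,641.70.
Claim 3 (€11,680): deductible met; 30% of €11,680 = €3,504. Adding that to €5,780.70 gives €9,284.70, past the €6,150 cap; traveler pays only €6,150 − €5,780.70 = €369.30. Insurer: €11,680 − €369.30 = €11,310.70.
Claim 4 (€241): deductible already satisfied, so traveler's share is 30% × €241 = €72.30. Adding that to €6,150 gives €6,222.30, past the €6,150 cap; traveler pays only €6,150 − €6,150 = €0. Plan pays €241 − €0 = €241.
Insurer total: €4,198.60 + €4,641.70 + €11,310.70 + €241 = €20,392.

€20,392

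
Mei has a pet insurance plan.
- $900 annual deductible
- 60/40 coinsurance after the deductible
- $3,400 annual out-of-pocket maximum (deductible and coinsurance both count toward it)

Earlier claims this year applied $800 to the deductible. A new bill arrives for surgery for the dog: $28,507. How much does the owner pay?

$800 of the $900 deductible is already met, leaving $100.
After the $100 deductible portion, $28,507 − $100 = $28,407 is subject to coinsurance.
Owner's 40% share of $28,407 is $11,362.80.
That puts the owner's cost at $100 + $11,362.80 = $11,462.80 before any cap.
Adding $11,462.80 to the $800 already spent would give $12,262.80, which exceeds the $3,400 cap; the owner pays just $3,400 − $800 = $2,600.

$2,600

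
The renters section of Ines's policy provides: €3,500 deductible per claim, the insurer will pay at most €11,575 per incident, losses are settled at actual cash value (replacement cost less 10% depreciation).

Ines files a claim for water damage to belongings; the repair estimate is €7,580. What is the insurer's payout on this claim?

At 10% depreciation, ACV = €7,580 − €758 = €6,822.
Less the €3,500 deductible: €6,822 − €3,500 = €3,322.
€3,322 is within the €11,575 limit, so the insurer pays €3,322.

€3,322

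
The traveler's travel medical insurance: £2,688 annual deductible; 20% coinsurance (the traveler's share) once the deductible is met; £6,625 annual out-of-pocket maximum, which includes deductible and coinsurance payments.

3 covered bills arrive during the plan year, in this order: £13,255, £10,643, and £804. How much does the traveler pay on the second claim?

Bill 1, £13,255: deductible takes £2,688, £10,567 remains; traveler's 20% is £2,113.40. Traveler owes £4,801.40 (running OOP £4,801.40).
Bill 2, £10,643: deductible already satisfied, so traveler's share is 20% × £10,643 = £2,128.60. That would push OOP to £6,930, over the £6,625 cap, so traveler pays £6,625 − £4,801.40 = £1,823.60.

£1,823.60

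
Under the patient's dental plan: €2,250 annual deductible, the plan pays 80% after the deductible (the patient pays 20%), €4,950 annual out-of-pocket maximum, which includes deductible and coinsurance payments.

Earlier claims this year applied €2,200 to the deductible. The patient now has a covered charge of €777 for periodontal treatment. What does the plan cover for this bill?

€581.60

Deductible still to meet: €2,250 − €2,200 = €50.
The remaining €727 (= €777 − €50) moves to coinsurance.
20% of €727 = €145.40 falls to the patient.
So the patient owes €50 + €145.40 = €195.40 before any cap.
Year-to-date out-of-pocket becomes €2,200 + €195.40 = €2,395.40, still under the €4,950 maximum, so no cap applies.
The insurer covers the remainder: €777 − €195.40 = €581.60.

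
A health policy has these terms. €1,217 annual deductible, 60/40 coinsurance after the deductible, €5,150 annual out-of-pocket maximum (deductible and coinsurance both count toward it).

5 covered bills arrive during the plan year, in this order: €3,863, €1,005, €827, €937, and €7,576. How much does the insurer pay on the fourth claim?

€562.20

Claim 1 (€3,863): €1,217 to deductible, leaving €2,646; patient's 40% is €1,058.40. Patient owes €2,275.40 (running OOP €2,275.40). Plan pays €3,863 − €2,275.40 = €1,587.60.
Claim 2 (€1,005): deductible already satisfied, so patient's share is 40% × €1,005 = €402. Cost to patient: €402. OOP to date €2,677.40. Insurer: €1,005 − €402 = €603.
Claim 3 (€827): deductible met; 40% of €827 = €330.80. Cost to patient: €330.80. OOP to date €3,008.20. Plan pays €827 − €330.80 = €496.20.
Claim 4 (€937): deductible met; 40% of €937 = €374.80. Patient pays €374.80; OOP now €3,383. Insurer: €937 − €374.80 = €562.20.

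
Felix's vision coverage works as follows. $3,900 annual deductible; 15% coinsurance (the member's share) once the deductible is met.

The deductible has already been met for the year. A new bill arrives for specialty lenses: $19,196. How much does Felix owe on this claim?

$2,879.40

The deductible is already satisfied, so the full bill goes to coinsurance.
Member's 15% share of $19,196 is $2,879.40.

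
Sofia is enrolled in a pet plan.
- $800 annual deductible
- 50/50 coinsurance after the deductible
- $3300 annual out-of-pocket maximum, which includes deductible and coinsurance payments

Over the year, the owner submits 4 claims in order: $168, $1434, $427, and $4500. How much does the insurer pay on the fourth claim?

$2614.50

Claim 1 ($168): all of it applies to the deductible. Owner owes $168 (running OOP $168). Insurer: $168 − $168 = $0.
Claim 2 ($1434): $632 finishes the deductible; $802 goes to coinsurance; 50% of $802 = $401. Owner pays $1033; OOP now $1201. Insurer: $1434 − $1033 = $401.
Claim 3 ($427): deductible met; 50% of $427 = $213.50. Owner pays $213.50; OOP now $1414.50. Insurer: $427 − $213.50 = $213.50.
Claim 4 ($4500): deductible met; 50% of $4500 = $2250. That would push OOP to $3664.50, over the $3300 cap, so owner pays $3300 − $1414.50 = $1885.50. Insurer: $4500 − $1885.50 = $2614.50.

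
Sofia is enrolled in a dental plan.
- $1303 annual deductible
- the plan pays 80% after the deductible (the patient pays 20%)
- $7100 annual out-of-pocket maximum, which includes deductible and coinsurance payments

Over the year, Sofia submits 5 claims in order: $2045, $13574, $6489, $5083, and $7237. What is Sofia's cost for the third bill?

$1297.80

Claim 1 ($2045): $1303 finishes the deductible; $742 goes to coinsurance; coinsurance $742 × 20% = $148.40. Patient owes $1451.40 (running OOP $1451.40).
Claim 2 ($13574): 20% coinsurance on $13574 = $2714.80. Patient owes $2714.80 (running OOP $4166.20).
Claim 3 ($6489): deductible already satisfied, so patient's share is 20% × $6489 = $1297.80. Patient pays $1297.80; OOP now $5464.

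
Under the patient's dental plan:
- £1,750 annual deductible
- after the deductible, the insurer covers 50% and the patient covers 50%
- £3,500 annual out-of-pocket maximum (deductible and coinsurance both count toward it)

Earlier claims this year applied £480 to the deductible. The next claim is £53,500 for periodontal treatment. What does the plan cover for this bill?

£50,480

Remaining deductible: £1,750 − £480 = £1,270.
The remaining £52,230 (= £53,500 − £1,270) moves to coinsurance.
50% of £52,230 = £26,115 falls to the patient.
That puts the patient's cost at £1,270 + £26,115 = £27,385 before any cap.
Adding £27,385 to the £480 already spent would give £27,865, which exceeds the £3,500 cap; the patient pays just £3,500 − £480 = £3,020.
The plan picks up £53,500 − £3,020 = £50,480.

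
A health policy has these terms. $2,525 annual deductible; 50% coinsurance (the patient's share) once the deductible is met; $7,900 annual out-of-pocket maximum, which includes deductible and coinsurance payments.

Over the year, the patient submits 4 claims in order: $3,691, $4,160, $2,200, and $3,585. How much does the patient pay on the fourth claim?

$1,612

#1 ($3,691): deductible takes $2,525, $1,166 remains; coinsurance $1,166 × 50% = $583. Cost to patient: $3,108. OOP to date $3,108.
#2 ($4,160): deductible met; 50% of $4,160 = $2,080. Patient owes $2,080 (running OOP $5,188).
#3 ($2,200): deductible met; 50% of $2,200 = $1,100. Patient owes $1,100 (running OOP $6,288).
#4 ($3,585): deductible met; 50% of $3,585 = $1,792.50. That would push OOP to $8,080.50, over the $7,900 cap, so patient pays $7,900 − $6,288 = $1,612.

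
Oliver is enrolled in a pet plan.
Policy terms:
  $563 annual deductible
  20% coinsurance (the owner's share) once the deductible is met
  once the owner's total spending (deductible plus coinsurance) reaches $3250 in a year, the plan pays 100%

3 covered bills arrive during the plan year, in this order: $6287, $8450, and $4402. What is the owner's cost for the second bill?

$1542.20

Bill 1, $6287: $563 to deductible, leaving $5724; coinsurance $5724 × 20% = $1144.80. Owner owes $1707.80 (running OOP $1707.80).
Bill 2, $8450: 20% coinsurance on $8450 = $1690. That would push OOP to $3397.80, over the $3250 cap, so owner pays $3250 − $1707.80 = $1542.20.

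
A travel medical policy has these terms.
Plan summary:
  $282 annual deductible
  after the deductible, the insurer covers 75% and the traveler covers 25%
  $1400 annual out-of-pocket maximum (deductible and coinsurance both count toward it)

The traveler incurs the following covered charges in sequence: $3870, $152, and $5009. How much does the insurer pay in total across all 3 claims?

Bill 1, $3870: $282 to deductible, leaving $3588; traveler's 25% is $897. Cost to traveler: $1179. OOP to date $1179. Plan pays $3870 − $1179 = $2691.
Bill 2, $152: deductible met; 25% of $152 = $38. Traveler pays $38; OOP now $1217. Insurer: $152 − $38 = $114.
Bill 3, $5009: deductible already satisfied, so traveler's share is 25% × $5009 = $1252.25. That would push OOP to $2469.25, over the $1400 cap, so traveler pays $1400 − $1217 = $183. Insurer: $5009 − $183 = $4826.
Insurer total = bills − traveler's total = $9031 − $1400 = $7631.

$7631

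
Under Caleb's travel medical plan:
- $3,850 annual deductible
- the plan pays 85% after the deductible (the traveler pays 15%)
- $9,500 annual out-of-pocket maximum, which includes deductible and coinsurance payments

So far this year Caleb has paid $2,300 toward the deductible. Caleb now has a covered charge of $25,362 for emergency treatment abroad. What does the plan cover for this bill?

$2,300 of the $3,850 deductible is already met, leaving $1,550.
That leaves $25,362 − $1,550 = $23,812 for coinsurance.
15% of $23,812 = $3,571.80 falls to the traveler.
That puts the traveler's cost at $1,550 + $3,571.80 = $5,121.80 before any cap.
Year-to-date out-of-pocket becomes $2,300 + $5,121.80 = $7,421.80, still under the $9,500 maximum, so no cap applies.
The insurer covers the remainder: $25,362 − $5,121.80 = $20,240.20.

$20,240.20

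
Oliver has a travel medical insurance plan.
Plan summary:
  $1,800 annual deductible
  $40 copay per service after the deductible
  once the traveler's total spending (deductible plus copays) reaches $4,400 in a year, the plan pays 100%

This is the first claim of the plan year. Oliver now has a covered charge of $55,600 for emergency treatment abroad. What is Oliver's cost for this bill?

The full $1,800 deductible is still open; $1,800 of this bill applies to it.
That leaves $55,600 − $1,800 = $53,800 for the copay.
Copay on this service: $40.
So the traveler owes $1,800 + $40 = $1,840 before any cap.
Cumulative spending $0 + $1,840 = $1,840 stays under the $4,400 maximum.

$1,840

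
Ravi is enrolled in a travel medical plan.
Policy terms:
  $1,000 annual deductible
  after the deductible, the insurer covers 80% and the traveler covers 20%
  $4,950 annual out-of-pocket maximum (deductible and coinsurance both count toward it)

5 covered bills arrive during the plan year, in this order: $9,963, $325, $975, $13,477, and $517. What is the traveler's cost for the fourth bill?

Claim 1 — $9,963: $1,000 to deductible, leaving $8,963; traveler's 20% is $1,792.60. Traveler owes $2,792.60 (running OOP $2,792.60).
Claim 2 — $325: deductible already satisfied, so traveler's share is 20% × $325 = $65. Cost to traveler: $65. OOP to date $2,857.60.
Claim 3 — $975: 20% coinsurance on $975 = $195. Cost to traveler: $195. OOP to date $3,052.60.
Claim 4 — $13,477: 20% coinsurance on $13,477 = $2,695.40. That would push OOP to $5,748, over the $4,950 cap, so traveler pays $4,950 − $3,052.60 = $1,897.40.

$1,897.40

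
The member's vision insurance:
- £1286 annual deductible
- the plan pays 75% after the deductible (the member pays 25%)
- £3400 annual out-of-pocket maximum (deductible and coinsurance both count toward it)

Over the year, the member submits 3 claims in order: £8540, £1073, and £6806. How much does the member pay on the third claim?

£32.25

Claim 1 (£8540): £1286 to deductible, leaving £7254; coinsurance £7254 × 25% = £1813.50. Member owes £3099.50 (running OOP £3099.50).
Claim 2 (£1073): deductible met; 25% of £1073 = £268.25. Member owes £268.25 (running OOP £3367.75).
Claim 3 (£6806): deductible already satisfied, so member's share is 25% × £6806 = £1701.50. That would push OOP to £5069.25, over the £3400 cap, so member pays £3400 − £3367.75 = £32.25.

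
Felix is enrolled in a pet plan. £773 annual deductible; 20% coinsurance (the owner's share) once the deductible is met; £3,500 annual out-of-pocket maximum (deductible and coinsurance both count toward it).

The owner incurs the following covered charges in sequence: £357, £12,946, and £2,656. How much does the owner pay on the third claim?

£221

Bill 1, £357: all of it applies to the deductible. Owner pays £357; OOP now £357.
Bill 2, £12,946: £416 finishes the deductible; £12,530 goes to coinsurance; owner's 20% is £2,506. Owner owes £2,922 (running OOP £3,279).
Bill 3, £2,656: deductible met; 20% of £2,656 = £531.20. OOP would hit £3,810.20 > £3,500, so the cap limits the owner to £3,500 − £3,279 = £221.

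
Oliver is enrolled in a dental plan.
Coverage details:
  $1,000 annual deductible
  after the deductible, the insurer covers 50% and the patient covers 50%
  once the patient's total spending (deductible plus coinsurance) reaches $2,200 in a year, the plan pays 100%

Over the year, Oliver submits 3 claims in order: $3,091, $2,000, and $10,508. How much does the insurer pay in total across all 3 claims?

$13,399

Claim 1 — $3,091: deductible takes $1,000, $2,091 remains; 50% of $2,091 = $1,045.50. Patient pays $2,045.50; OOP now $2,045.50. Insurer: $3,091 − $2,045.50 = $1,045.50.
Claim 2 — $2,000: deductible already satisfied, so patient's share is 50% × $2,000 = $1,000. Adding that to $2,045.50 gives $3,045.50, past the $2,200 cap; patient pays only $2,200 − $2,045.50 = $154.50. Insurer: $2,000 − $154.50 = $1,845.50.
Claim 3 — $10,508: deductible already satisfied, so patient's share is 50% × $10,508 = $5,254. That would push OOP to $7,454, over the $2,200 cap, so patient pays $2,200 − $2,200 = $0. Plan pays $10,508 − $0 = $10,508.
Insurer total = bills − patient's total = $15,599 − $2,200 = $13,399.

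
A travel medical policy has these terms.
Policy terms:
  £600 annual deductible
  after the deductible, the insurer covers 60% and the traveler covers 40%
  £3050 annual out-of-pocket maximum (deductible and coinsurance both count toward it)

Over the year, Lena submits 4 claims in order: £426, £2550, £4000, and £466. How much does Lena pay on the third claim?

£1499.60

Claim 1 (£426): fully absorbed by the deductible. Traveler pays £426; OOP now £426.
Claim 2 (£2550): £174 to deductible, leaving £2376; traveler's 40% is £950.40. Cost to traveler: £1124.40. OOP to date £1550.40.
Claim 3 (£4000): deductible already satisfied, so traveler's share is 40% × £4000 = £1600. OOP would hit £3150.40 > £3050, so the cap limits the traveler to £3050 − £1550.40 = £1499.60.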